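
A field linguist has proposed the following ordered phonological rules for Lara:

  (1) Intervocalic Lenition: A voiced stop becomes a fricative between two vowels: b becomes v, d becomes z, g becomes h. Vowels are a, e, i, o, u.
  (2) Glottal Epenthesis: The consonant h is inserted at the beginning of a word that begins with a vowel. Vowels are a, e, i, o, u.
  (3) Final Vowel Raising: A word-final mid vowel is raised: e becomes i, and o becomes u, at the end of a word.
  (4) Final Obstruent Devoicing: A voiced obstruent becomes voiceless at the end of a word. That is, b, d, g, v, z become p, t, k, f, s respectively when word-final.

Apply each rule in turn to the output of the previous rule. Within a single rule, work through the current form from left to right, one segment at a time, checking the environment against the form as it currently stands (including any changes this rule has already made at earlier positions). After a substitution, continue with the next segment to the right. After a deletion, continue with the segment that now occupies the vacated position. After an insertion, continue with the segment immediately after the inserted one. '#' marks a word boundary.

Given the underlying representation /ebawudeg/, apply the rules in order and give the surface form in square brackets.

[hevawuzek]

(1) Intervocalic Lenition: [ebawudeg] → [evawuzeg]
(2) Glottal Epenthesis: [evawuzeg] → [hevawuzeg]
(3) Final Vowel Raising: no change — [hevawuzeg]
(4) Final Obstruent Devoicing: [hevawuzeg] → [hevawuzek]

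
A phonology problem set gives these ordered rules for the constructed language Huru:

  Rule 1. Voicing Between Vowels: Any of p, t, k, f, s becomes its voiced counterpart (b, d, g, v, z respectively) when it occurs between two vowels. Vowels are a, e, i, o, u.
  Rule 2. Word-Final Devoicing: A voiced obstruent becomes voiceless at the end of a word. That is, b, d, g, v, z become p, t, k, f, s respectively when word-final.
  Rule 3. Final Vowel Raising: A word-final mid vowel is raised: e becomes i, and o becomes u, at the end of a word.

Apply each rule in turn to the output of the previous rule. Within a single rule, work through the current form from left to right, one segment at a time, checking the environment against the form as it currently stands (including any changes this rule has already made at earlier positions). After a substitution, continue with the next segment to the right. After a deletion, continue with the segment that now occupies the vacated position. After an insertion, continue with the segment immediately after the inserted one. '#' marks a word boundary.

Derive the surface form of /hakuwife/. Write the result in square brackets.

Rule 1 Voicing Between Vowels: [hakuwife] → [haguwive]
Rule 2 Word-Final Devoicing: no change — [haguwive]
Rule 3 Final Vowel Raising: [haguwive] → [haguwivi]

[haguwivi]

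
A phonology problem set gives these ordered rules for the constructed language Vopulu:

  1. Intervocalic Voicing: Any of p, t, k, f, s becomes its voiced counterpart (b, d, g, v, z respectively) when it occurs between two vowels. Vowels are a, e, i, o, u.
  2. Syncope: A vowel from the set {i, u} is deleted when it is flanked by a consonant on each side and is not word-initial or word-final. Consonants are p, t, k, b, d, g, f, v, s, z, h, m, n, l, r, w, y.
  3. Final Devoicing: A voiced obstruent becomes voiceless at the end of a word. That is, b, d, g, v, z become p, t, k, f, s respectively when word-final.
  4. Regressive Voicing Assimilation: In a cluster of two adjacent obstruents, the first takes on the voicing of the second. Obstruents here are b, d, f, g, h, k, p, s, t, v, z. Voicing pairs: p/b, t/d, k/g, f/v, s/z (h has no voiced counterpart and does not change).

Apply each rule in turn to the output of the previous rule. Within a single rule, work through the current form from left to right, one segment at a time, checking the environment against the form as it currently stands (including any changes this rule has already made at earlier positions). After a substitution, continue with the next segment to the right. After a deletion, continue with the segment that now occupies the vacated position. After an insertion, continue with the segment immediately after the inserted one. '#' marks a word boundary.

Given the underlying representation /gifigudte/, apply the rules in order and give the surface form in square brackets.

1 Intervocalic Voicing: [gifigudte] → [givigudte]
2 Syncope: [givigudte] → [gvgdte]
3 Final Devoicing: no change — [gvgdte]
4 Regressive Voicing Assimilation: [gvgdte] → [gvgtte]

[gvgtte]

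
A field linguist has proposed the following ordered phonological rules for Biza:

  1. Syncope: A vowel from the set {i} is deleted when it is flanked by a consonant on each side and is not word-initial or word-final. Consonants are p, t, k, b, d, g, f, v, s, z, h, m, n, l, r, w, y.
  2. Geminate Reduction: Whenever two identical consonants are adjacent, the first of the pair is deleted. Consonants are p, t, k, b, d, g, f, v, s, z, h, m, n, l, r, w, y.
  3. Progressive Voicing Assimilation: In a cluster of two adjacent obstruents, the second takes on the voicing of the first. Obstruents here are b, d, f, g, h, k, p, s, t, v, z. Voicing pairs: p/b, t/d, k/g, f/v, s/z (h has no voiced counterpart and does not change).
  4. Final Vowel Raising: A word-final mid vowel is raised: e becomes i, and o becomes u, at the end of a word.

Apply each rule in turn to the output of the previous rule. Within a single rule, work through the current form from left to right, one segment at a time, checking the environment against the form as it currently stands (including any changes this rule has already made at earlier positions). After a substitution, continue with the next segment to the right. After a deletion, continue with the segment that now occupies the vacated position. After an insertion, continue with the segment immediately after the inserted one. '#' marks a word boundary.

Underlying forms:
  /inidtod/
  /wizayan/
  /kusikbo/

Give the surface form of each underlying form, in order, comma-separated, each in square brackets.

[inddod], [wzayan], [kuskpu]

/inidtod/:
  1 Syncope: [inidtod] → [indtod]
  2 Geminate Reduction: no change — [indtod]
  3 Progressive Voicing Assimilation: [indtod] → [inddod]
  4 Final Vowel Raising: no change — [inddod]
/wizayan/:
  1 Syncope: [wizayan] → [wzayan]
  2 Geminate Reduction: no change — [wzayan]
  3 Progressive Voicing Assimilation: no change — [wzayan]
  4 Final Vowel Raising: no change — [wzayan]
/kusikbo/:
  1 Syncope: [kusikbo] → [kuskbo]
  2 Geminate Reduction: no change — [kuskbo]
  3 Progressive Voicing Assimilation: [kuskbo] → [kuskpo]
  4 Final Vowel Raising: [kuskpo] → [kuskpu]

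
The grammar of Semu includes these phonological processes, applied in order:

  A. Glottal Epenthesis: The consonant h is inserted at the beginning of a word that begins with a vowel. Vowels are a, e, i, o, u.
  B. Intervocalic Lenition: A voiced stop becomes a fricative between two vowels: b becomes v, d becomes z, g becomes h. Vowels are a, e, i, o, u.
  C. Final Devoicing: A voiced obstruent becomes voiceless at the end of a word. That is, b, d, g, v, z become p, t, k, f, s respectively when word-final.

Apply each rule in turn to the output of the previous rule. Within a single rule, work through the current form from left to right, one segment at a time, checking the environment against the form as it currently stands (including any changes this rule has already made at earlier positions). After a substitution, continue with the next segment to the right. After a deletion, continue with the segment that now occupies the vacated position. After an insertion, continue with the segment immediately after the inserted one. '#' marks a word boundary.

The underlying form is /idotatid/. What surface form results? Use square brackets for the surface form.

A Glottal Epenthesis: [idotatid] → [hidotatid]
B Intervocalic Lenition: [hidotatid] → [hizotatid]
C Final Devoicing: [hizotatid] → [hizotatit]

[hizotatit]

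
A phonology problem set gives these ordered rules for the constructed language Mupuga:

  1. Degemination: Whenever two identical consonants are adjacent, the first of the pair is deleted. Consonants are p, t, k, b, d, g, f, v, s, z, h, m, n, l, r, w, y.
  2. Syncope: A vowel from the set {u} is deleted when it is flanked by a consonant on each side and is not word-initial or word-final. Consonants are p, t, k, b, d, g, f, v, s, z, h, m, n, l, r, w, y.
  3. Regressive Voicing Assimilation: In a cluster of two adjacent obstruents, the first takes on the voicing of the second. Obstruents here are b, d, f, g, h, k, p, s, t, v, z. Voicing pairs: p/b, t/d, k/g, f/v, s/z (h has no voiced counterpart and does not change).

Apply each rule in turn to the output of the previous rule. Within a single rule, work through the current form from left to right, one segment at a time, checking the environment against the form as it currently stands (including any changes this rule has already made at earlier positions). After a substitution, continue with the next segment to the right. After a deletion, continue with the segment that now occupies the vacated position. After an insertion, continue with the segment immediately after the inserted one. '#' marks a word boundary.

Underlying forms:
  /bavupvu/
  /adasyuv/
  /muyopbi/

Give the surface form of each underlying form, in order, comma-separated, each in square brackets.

[bafbvu], [adasyv], [myobbi]

/bavupvu/:
  1 Degemination: no change — [bavupvu]
  2 Syncope: [bavupvu] → [bavpvu]
  3 Regressive Voicing Assimilation: [bavpvu] → [bafbvu]
/adasyuv/:
  1 Degemination: no change — [adasyuv]
  2 Syncope: [adasyuv] → [adasyv]
  3 Regressive Voicing Assimilation: no change — [adasyv]
/muyopbi/:
  1 Degemination: no change — [muyopbi]
  2 Syncope: [muyopbi] → [myopbi]
  3 Regressive Voicing Assimilation: [myopbi] → [myobbi]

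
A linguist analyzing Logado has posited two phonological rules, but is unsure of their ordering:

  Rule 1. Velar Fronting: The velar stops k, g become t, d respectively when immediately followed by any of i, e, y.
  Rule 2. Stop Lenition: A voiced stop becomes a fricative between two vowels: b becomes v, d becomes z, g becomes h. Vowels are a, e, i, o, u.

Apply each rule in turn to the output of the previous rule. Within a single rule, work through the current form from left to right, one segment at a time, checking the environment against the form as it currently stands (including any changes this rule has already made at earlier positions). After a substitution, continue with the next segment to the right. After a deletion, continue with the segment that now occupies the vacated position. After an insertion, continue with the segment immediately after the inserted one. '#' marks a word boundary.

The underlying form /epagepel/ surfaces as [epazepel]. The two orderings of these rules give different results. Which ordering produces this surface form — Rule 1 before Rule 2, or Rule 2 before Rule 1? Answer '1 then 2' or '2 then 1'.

Order 1 then 2:
  1 Velar Fronting: [epagepel] → [epadepel]
  2 Stop Lenition: [epadepel] → [epazepel]
  result: [epazepel]
Order 2 then 1:
  2 Stop Lenition: [epagepel] → [epahepel]
  1 Velar Fronting: no change — [epahepel]
  result: [epahepel]

1 then 2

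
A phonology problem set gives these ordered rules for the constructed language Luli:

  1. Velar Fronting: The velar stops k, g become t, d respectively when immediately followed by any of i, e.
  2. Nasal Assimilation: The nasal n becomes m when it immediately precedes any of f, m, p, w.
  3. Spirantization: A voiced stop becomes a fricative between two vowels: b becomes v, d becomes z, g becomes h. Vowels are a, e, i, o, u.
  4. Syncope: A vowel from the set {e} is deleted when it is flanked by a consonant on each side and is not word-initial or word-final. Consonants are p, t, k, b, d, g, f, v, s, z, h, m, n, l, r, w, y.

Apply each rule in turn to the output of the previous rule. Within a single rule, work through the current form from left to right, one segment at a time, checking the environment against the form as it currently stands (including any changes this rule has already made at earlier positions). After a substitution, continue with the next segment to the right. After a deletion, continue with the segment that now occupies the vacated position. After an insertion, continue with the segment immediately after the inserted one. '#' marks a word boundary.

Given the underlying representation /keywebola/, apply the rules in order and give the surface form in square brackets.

[tywvola]

1 Velar Fronting: [keywebola] → [teywebola]
2 Nasal Assimilation: no change — [teywebola]
3 Spirantization: [teywebola] → [teywevola]
4 Syncope: [teywevola] → [tywvola]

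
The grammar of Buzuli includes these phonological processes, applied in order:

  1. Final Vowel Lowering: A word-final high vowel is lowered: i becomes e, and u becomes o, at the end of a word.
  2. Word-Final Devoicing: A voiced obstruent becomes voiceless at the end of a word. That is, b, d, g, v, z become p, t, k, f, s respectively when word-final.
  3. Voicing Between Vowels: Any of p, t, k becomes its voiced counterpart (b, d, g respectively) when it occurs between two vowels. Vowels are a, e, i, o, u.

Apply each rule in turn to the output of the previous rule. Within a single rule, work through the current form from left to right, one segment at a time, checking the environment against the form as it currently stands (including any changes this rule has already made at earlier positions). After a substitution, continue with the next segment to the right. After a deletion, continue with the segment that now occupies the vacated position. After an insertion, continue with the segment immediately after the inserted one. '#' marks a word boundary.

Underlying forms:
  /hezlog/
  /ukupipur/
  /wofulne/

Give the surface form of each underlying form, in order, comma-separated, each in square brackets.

[hezlok], [ugubibur], [wofulne]

/hezlog/:
  1 Final Vowel Lowering: no change — [hezlog]
  2 Word-Final Devoicing: [hezlog] → [hezlok]
  3 Voicing Between Vowels: no change — [hezlok]
/ukupipur/:
  1 Final Vowel Lowering: no change — [ukupipur]
  2 Word-Final Devoicing: no change — [ukupipur]
  3 Voicing Between Vowels: [ukupipur] → [ugubibur]
/wofulne/:
  1 Final Vowel Lowering: no change — [wofulne]
  2 Word-Final Devoicing: no change — [wofulne]
  3 Voicing Between Vowels: no change — [wofulne]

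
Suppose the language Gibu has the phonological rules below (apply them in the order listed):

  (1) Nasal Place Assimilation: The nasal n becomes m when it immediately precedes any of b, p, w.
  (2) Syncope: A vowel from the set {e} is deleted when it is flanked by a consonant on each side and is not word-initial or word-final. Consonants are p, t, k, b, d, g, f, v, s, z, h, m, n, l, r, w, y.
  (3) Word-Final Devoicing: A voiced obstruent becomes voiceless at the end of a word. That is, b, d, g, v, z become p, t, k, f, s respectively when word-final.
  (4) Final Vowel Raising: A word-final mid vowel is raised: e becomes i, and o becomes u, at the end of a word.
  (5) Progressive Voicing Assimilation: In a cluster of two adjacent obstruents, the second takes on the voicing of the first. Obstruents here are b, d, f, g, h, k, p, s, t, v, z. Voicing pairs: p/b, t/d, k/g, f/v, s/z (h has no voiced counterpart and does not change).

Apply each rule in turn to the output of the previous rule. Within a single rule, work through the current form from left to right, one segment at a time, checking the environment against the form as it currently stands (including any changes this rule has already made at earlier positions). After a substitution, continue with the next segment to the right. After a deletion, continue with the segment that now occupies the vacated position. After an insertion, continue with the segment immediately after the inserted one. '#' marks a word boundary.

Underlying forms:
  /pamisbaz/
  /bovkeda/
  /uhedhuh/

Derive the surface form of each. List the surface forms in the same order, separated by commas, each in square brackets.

/pamisbaz/:
  (1) Nasal Place Assimilation: no change — [pamisbaz]
  (2) Syncope: no change — [pamisbaz]
  (3) Word-Final Devoicing: [pamisbaz] → [pamisbas]
  (4) Final Vowel Raising: no change — [pamisbas]
  (5) Progressive Voicing Assimilation: [pamisbas] → [pamispas]
/bovkeda/:
  (1) Nasal Place Assimilation: no change — [bovkeda]
  (2) Syncope: [bovkeda] → [bovkda]
  (3) Word-Final Devoicing: no change — [bovkda]
  (4) Final Vowel Raising: no change — [bovkda]
  (5) Progressive Voicing Assimilation: [bovkda] → [bovgda]
/uhedhuh/:
  (1) Nasal Place Assimilation: no change — [uhedhuh]
  (2) Syncope: [uhedhuh] → [uhdhuh]
  (3) Word-Final Devoicing: no change — [uhdhuh]
  (4) Final Vowel Raising: no change — [uhdhuh]
  (5) Progressive Voicing Assimilation: [uhdhuh] → [uhthuh]

[pamispas], [bovgda], [uhthuh]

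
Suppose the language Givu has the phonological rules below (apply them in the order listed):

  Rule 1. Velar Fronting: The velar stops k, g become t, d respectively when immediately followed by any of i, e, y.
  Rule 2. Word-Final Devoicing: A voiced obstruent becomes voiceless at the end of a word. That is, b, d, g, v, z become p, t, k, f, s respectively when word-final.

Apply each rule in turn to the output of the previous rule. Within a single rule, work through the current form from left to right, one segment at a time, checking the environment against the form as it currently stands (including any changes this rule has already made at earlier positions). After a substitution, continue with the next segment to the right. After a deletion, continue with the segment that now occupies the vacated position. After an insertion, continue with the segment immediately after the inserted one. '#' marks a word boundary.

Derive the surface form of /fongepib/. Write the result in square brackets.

[fondepip]

Rule 1 Velar Fronting: [fongepib] → [fondepib]
Rule 2 Word-Final Devoicing: [fondepib] → [fondepip]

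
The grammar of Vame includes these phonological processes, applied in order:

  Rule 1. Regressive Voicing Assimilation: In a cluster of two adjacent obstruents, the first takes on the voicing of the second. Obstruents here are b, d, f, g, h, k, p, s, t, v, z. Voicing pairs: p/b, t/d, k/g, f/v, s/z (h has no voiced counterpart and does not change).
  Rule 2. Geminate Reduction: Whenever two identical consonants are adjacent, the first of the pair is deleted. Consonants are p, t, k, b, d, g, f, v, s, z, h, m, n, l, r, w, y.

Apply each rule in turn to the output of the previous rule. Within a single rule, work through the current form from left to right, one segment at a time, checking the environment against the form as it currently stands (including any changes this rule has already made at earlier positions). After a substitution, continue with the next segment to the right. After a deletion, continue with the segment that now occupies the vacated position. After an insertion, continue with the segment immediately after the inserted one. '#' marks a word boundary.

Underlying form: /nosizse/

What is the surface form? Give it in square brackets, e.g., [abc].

Rule 1 Regressive Voicing Assimilation: [nosizse] → [nosisse]
Rule 2 Geminate Reduction: [nosisse] → [nosise]

[nosise]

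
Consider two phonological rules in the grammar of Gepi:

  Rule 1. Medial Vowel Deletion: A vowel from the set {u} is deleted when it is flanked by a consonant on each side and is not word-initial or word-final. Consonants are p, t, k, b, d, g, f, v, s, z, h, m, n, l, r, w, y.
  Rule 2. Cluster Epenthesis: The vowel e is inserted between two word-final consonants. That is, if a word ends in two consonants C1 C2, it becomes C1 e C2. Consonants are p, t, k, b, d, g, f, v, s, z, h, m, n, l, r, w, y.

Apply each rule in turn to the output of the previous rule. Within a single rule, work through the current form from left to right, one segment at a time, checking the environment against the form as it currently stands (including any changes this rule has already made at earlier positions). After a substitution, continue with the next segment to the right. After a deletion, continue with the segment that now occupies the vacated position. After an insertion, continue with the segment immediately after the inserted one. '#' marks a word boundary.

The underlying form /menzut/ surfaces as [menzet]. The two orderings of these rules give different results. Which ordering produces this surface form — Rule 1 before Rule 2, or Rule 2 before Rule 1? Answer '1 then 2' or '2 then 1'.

1 then 2

Order 1 then 2:
  1 Medial Vowel Deletion: [menzut] → [menzt]
  2 Cluster Epenthesis: [menzt] → [menzet]
  result: [menzet]
Order 2 then 1:
  2 Cluster Epenthesis: no change — [menzut]
  1 Medial Vowel Deletion: [menzut] → [menzt]
  result: [menzt]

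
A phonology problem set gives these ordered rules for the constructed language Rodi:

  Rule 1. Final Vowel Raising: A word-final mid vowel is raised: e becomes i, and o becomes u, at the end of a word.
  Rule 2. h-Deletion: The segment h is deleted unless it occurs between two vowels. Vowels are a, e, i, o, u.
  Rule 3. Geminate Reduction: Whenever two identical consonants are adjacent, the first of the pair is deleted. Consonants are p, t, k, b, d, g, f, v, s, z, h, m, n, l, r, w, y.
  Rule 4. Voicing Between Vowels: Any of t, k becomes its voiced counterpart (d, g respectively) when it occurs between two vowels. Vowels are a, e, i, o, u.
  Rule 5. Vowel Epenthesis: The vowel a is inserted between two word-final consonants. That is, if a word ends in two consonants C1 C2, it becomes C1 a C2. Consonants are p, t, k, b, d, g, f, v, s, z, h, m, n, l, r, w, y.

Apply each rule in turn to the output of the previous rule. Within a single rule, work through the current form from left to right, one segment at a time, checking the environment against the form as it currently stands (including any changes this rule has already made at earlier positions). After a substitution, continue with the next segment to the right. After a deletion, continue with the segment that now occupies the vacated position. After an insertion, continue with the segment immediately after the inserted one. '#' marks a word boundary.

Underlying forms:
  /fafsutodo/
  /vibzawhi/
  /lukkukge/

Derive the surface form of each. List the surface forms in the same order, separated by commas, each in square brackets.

[fafsudodu], [vibzawi], [lugukgi]

/fafsutodo/:
  Rule 1 Final Vowel Raising: [fafsutodo] → [fafsutodu]
  Rule 2 h-Deletion: no change — [fafsutodu]
  Rule 3 Geminate Reduction: no change — [fafsutodu]
  Rule 4 Voicing Between Vowels: [fafsutodu] → [fafsudodu]
  Rule 5 Vowel Epenthesis: no change — [fafsudodu]
/vibzawhi/:
  Rule 1 Final Vowel Raising: no change — [vibzawhi]
  Rule 2 h-Deletion: [vibzawhi] → [vibzawi]
  Rule 3 Geminate Reduction: no change — [vibzawi]
  Rule 4 Voicing Between Vowels: no change — [vibzawi]
  Rule 5 Vowel Epenthesis: no change — [vibzawi]
/lukkukge/:
  Rule 1 Final Vowel Raising: [lukkukge] → [lukkukgi]
  Rule 2 h-Deletion: no change — [lukkukgi]
  Rule 3 Geminate Reduction: [lukkukgi] → [lukukgi]
  Rule 4 Voicing Between Vowels: [lukukgi] → [lugukgi]
  Rule 5 Vowel Epenthesis: no change — [lugukgi]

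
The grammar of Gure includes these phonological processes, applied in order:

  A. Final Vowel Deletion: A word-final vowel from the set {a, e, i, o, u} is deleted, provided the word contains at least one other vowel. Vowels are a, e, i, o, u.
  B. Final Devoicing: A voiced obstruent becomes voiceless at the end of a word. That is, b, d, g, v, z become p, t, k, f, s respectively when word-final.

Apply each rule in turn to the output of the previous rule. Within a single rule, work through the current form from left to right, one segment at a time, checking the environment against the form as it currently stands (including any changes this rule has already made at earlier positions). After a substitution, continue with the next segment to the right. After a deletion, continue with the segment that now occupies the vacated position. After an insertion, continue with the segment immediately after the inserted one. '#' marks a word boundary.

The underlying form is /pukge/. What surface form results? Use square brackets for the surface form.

[pukk]

A Final Vowel Deletion: [pukge] → [pukg]
B Final Devoicing: [pukg] → [pukk]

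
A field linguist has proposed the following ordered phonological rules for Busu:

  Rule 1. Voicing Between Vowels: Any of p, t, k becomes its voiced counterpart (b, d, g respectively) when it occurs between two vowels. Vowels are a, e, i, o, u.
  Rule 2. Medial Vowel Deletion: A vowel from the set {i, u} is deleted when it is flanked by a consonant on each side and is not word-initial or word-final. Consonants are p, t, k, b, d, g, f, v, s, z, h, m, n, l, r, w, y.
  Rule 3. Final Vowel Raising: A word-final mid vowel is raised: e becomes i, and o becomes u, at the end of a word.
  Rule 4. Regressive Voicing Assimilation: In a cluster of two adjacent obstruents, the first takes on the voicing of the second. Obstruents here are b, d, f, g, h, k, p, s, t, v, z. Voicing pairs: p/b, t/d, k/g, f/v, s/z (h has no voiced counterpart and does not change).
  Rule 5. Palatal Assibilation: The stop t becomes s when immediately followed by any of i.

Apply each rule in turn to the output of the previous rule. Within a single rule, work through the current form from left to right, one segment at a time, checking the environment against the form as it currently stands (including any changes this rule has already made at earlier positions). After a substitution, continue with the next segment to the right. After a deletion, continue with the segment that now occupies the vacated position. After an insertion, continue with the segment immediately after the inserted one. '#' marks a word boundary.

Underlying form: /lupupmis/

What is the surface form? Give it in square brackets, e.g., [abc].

[lppms]

Rule 1 Voicing Between Vowels: [lupupmis] → [lubupmis]
Rule 2 Medial Vowel Deletion: [lubupmis] → [lbpms]
Rule 3 Final Vowel Raising: no change — [lbpms]
Rule 4 Regressive Voicing Assimilation: [lbpms] → [lppms]
Rule 5 Palatal Assibilation: no change — [lppms]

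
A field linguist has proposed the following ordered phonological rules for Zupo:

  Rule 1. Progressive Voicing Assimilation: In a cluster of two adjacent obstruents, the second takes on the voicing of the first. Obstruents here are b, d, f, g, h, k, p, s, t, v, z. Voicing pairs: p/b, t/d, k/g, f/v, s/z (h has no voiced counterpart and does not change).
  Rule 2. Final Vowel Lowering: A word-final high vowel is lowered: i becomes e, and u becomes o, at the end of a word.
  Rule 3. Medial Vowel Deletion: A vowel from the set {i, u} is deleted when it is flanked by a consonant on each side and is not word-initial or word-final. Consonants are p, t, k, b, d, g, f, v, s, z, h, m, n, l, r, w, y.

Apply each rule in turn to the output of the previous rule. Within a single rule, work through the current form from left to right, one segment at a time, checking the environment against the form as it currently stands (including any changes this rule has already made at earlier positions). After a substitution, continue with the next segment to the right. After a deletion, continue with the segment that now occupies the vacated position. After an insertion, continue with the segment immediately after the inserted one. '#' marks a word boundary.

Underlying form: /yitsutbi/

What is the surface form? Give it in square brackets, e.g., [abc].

Rule 1 Progressive Voicing Assimilation: [yitsutbi] → [yitsutpi]
Rule 2 Final Vowel Lowering: [yitsutpi] → [yitsutpe]
Rule 3 Medial Vowel Deletion: [yitsutpe] → [ytstpe]

[ytstpe]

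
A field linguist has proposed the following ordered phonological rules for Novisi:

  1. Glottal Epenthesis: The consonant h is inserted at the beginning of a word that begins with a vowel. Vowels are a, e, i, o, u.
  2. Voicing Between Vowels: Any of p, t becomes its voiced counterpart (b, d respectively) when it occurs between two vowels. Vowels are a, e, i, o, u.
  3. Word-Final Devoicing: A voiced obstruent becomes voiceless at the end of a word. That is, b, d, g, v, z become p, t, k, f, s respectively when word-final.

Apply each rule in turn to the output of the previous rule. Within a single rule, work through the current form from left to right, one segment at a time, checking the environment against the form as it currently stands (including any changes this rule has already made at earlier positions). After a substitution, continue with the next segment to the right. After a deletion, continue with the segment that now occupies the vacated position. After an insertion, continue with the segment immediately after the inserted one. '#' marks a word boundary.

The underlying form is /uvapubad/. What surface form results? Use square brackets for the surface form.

[huvabubat]

1 Glottal Epenthesis: [uvapubad] → [huvapubad]
2 Voicing Between Vowels: [huvapubad] → [huvabubad]
3 Word-Final Devoicing: [huvabubad] → [huvabubat]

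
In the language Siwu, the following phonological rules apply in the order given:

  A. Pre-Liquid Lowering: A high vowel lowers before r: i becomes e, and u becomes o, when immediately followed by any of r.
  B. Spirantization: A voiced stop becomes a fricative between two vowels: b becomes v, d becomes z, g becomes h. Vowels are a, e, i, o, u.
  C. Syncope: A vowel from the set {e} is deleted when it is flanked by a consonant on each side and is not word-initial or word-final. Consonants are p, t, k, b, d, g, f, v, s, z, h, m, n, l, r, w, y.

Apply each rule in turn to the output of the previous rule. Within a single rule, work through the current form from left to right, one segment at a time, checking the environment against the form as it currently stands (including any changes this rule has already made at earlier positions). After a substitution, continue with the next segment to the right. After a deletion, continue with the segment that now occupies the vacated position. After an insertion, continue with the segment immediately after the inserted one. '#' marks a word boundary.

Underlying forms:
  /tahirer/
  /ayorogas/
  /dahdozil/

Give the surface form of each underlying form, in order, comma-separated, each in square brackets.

[tahrr], [ayorohas], [dahdozil]

/tahirer/:
  A Pre-Liquid Lowering: [tahirer] → [taherer]
  B Spirantization: no change — [taherer]
  C Syncope: [taherer] → [tahrr]
/ayorogas/:
  A Pre-Liquid Lowering: no change — [ayorogas]
  B Spirantization: [ayorogas] → [ayorohas]
  C Syncope: no change — [ayorohas]
/dahdozil/:
  A Pre-Liquid Lowering: no change — [dahdozil]
  B Spirantization: no change — [dahdozil]
  C Syncope: no change — [dahdozil]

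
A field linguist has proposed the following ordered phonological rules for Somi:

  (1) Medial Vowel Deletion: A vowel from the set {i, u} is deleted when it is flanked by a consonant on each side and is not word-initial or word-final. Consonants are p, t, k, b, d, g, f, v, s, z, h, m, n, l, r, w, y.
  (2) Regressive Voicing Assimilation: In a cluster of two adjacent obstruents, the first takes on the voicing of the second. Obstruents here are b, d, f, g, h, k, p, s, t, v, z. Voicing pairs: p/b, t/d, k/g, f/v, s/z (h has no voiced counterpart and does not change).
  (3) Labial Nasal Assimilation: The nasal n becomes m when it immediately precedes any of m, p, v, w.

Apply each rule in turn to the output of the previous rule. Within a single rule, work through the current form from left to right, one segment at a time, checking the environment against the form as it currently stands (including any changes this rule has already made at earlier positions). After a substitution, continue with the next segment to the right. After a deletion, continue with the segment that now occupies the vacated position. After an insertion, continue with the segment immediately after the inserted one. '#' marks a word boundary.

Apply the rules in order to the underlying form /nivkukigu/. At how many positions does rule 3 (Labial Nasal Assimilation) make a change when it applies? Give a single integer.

(1) Medial Vowel Deletion: [nivkukigu] → [nvkkgu]
(2) Regressive Voicing Assimilation: [nvkkgu] → [nfkggu]
(3) Labial Nasal Assimilation: no change — [nfkggu]
Rule 3 changed 0 position(s).

0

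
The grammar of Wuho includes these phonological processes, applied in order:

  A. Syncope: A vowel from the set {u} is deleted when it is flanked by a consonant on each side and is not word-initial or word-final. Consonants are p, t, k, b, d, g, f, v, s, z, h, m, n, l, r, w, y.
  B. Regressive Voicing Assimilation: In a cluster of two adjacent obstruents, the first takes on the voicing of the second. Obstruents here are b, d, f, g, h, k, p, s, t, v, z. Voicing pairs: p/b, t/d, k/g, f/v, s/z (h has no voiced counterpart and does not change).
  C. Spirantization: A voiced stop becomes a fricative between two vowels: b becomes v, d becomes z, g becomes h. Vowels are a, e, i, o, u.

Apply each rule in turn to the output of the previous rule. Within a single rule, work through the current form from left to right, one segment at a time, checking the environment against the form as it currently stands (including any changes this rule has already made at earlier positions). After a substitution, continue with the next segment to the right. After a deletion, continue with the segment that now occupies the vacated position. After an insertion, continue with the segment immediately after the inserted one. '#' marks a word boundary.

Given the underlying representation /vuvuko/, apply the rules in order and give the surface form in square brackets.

[vfko]

A Syncope: [vuvuko] → [vvko]
B Regressive Voicing Assimilation: [vvko] → [vfko]
C Spirantization: no change — [vfko]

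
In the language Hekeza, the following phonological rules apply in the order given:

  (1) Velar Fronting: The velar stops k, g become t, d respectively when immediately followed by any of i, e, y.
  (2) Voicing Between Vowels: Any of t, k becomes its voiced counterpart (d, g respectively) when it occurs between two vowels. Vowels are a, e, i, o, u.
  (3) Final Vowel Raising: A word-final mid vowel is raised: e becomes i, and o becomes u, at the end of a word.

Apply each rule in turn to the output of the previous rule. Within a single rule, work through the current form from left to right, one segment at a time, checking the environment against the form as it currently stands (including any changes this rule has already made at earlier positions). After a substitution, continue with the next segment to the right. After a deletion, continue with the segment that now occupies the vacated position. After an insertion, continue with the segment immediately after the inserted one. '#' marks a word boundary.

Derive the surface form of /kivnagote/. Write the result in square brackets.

(1) Velar Fronting: [kivnagote] → [tivnagote]
(2) Voicing Between Vowels: [tivnagote] → [tivnagode]
(3) Final Vowel Raising: [tivnagode] → [tivnagodi]

[tivnagodi]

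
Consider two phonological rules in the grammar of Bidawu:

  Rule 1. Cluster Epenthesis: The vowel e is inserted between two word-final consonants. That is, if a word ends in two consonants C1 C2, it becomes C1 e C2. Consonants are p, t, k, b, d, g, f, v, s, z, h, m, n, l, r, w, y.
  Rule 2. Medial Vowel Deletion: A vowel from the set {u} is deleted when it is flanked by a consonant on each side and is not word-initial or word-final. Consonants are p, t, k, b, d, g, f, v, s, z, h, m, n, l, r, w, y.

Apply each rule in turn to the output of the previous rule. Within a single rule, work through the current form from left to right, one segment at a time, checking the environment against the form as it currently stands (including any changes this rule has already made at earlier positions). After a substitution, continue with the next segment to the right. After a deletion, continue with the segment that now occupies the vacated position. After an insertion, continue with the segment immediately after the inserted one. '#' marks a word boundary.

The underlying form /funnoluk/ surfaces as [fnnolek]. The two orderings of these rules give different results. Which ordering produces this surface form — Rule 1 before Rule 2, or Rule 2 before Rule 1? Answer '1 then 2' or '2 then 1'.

2 then 1

Order 1 then 2:
  1 Cluster Epenthesis: no change — [funnoluk]
  2 Medial Vowel Deletion: [funnoluk] → [fnnolk]
  result: [fnnolk]
Order 2 then 1:
  2 Medial Vowel Deletion: [funnoluk] → [fnnolk]
  1 Cluster Epenthesis: [fnnolk] → [fnnolek]
  result: [fnnolek]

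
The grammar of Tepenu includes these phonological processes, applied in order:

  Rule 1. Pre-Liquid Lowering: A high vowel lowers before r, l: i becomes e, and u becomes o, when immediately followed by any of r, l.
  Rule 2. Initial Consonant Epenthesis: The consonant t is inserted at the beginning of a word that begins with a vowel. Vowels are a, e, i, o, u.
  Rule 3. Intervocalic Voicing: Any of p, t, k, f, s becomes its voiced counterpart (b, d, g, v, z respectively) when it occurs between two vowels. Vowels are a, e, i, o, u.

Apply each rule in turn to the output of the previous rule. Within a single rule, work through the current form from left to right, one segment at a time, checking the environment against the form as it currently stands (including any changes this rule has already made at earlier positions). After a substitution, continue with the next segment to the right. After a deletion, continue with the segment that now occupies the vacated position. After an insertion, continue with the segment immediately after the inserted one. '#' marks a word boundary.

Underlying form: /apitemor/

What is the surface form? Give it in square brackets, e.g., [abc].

[tabidemor]

Rule 1 Pre-Liquid Lowering: no change — [apitemor]
Rule 2 Initial Consonant Epenthesis: [apitemor] → [tapitemor]
Rule 3 Intervocalic Voicing: [tapitemor] → [tabidemor]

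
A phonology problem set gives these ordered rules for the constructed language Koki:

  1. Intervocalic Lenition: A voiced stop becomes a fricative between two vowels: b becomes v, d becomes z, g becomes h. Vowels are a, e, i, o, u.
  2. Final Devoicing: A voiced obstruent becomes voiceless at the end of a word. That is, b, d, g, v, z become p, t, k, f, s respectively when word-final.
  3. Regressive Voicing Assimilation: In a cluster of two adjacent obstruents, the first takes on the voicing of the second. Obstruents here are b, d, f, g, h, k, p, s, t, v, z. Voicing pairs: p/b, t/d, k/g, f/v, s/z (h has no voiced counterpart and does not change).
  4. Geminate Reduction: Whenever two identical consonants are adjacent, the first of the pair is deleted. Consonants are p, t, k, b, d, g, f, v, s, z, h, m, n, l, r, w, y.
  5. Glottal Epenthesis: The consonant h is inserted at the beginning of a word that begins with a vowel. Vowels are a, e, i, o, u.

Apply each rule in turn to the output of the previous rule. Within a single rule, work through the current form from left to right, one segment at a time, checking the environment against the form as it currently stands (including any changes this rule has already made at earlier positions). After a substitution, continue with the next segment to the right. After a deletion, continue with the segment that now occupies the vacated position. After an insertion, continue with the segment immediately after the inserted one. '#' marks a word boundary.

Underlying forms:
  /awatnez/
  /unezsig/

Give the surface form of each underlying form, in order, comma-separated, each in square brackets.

/awatnez/:
  1 Intervocalic Lenition: no change — [awatnez]
  2 Final Devoicing: [awatnez] → [awatnes]
  3 Regressive Voicing Assimilation: no change — [awatnes]
  4 Geminate Reduction: no change — [awatnes]
  5 Glottal Epenthesis: [awatnes] → [hawatnes]
/unezsig/:
  1 Intervocalic Lenition: no change — [unezsig]
  2 Final Devoicing: [unezsig] → [unezsik]
  3 Regressive Voicing Assimilation: [unezsik] → [unessik]
  4 Geminate Reduction: [unessik] → [unesik]
  5 Glottal Epenthesis: [unesik] → [hunesik]

[hawatnes], [hunesik]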